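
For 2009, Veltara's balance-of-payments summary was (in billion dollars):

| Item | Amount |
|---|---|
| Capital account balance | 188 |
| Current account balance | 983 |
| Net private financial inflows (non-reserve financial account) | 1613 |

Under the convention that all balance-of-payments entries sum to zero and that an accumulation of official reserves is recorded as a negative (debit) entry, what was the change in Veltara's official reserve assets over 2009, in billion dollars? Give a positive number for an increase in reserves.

Official reserve transactions balance = -(983 + 188 + 1613) = -2784
An accumulation of reserves is recorded as a debit (negative entry), so the change in the stock of reserves is the negative of that balance.
Change in official reserves = -(-2784) = 2784

2784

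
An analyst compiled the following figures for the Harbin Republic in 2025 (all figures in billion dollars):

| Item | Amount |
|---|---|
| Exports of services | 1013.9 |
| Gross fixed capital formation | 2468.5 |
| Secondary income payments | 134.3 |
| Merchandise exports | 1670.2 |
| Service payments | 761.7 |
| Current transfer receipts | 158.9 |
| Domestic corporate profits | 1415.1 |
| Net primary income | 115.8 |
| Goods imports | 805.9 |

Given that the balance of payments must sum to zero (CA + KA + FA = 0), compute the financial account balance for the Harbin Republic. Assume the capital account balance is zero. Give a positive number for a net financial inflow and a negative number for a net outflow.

-1256.9

Goods balance = 1670.2 - 805.9 = 864.3
Services balance = 1013.9 - 761.7 = 252.2
Trade balance (goods + services) = 864.3 + 252.2 = 1116.5
Net primary income = 115.8
Net secondary income = 158.9 - 134.3 = 24.6
Current account = 1116.5 + 115.8 + 24.6 = 1256.9
Financial account = -(1256.9) = -1256.9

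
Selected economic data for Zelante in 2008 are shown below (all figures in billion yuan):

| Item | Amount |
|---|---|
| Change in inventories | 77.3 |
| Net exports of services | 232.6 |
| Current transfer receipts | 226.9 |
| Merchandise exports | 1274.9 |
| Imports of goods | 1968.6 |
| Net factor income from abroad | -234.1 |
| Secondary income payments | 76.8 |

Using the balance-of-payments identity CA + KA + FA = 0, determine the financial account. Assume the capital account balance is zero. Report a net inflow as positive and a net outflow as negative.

545.1

Goods balance = 1274.9 - 1968.6 = -693.7
Services balance = 232.6
Trade balance (goods + services) = -693.7 + 232.6 = -461.1
Net primary income = -234.1
Net secondary income = 226.9 - 76.8 = 150.1
Current account = -461.1 + (-234.1) + 150.1 = -545.1
Financial account = -(-545.1) = 545.1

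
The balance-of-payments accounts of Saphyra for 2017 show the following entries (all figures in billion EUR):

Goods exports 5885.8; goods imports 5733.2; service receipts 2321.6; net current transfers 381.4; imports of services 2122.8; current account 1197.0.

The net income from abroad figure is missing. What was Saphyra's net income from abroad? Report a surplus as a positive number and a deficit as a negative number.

Current account = goods balance + services balance + net primary income + net secondary income
Sum of the known components = 732.8
Net income from abroad = CA - (known components) = 1197.0 - 732.8 = 464.2

464.2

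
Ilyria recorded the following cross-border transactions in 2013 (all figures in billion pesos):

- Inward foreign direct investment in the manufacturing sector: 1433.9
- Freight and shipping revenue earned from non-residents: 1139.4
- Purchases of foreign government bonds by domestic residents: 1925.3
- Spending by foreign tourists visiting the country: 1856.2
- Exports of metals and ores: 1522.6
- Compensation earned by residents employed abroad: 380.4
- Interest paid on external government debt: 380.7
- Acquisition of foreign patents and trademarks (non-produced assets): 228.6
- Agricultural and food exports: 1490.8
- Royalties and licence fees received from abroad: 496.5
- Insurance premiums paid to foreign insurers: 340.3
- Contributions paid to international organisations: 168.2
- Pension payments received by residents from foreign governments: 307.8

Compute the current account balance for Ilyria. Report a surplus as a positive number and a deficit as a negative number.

6304.5

Goods: 1522.6 + 1490.8 = 3013.4
Services: -340.3 + 1139.4 + 1856.2 + 496.5 = 3151.8
Primary income: -380.7 + 380.4 = -0.3
Secondary income: -168.2 + 307.8 = 139.6
Current account = 3013.4 + 3151.8 + (-0.3) + 139.6 = 6304.5
(Excluded from the current account — financial account: inward foreign direct investment in the manufacturing sector 1433.9, purchases of foreign government bonds by domestic residents 1925.3; capital account: acquisition of foreign patents and trademarks (non-produced assets) 228.6.)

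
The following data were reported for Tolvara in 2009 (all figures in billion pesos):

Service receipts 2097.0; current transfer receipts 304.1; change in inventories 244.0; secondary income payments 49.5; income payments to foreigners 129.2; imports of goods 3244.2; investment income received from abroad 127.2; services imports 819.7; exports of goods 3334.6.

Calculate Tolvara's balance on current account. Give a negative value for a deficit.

Goods balance = 3334.6 - 3244.2 = 90.4
Services balance = 2097.0 - 819.7 = 1277.3
Trade balance (goods + services) = 90.4 + 1277.3 = 1367.7
Net primary income = 127.2 - 129.2 = -2.0
Net secondary income = 304.1 - 49.5 = 254.6
Current account = 1367.7 + (-2.0) + 254.6 = 1620.3

1620.3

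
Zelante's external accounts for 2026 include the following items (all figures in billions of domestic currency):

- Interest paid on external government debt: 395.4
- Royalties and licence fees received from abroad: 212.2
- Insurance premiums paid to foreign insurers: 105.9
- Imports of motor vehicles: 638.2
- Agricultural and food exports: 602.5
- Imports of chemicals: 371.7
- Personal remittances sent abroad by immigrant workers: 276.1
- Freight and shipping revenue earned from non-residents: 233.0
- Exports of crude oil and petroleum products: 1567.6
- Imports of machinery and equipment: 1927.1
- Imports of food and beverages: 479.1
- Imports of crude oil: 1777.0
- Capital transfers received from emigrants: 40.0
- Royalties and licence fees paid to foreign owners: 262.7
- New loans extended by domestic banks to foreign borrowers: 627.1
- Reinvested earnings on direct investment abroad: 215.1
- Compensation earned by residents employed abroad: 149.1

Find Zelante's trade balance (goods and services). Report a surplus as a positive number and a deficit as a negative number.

Goods: -479.1 - 1927.1 - 1777.0 - 638.2 - 371.7 + 602.5 + 1567.6 = -3023.0
Services: -105.9 + 212.2 + 233.0 - 262.7 = 76.6
Trade balance = -3023.0 + 76.6 = -2946.4
(Excluded from the trade balance — primary income: interest paid on external government debt 395.4, reinvested earnings on direct investment abroad 215.1, compensation earned by residents employed abroad 149.1; secondary income: personal remittances sent abroad by immigrant workers 276.1; capital account: capital transfers received from emigrants 40.0; financial account: new loans extended by domestic banks to foreign borrowers 627.1.)

-2946.4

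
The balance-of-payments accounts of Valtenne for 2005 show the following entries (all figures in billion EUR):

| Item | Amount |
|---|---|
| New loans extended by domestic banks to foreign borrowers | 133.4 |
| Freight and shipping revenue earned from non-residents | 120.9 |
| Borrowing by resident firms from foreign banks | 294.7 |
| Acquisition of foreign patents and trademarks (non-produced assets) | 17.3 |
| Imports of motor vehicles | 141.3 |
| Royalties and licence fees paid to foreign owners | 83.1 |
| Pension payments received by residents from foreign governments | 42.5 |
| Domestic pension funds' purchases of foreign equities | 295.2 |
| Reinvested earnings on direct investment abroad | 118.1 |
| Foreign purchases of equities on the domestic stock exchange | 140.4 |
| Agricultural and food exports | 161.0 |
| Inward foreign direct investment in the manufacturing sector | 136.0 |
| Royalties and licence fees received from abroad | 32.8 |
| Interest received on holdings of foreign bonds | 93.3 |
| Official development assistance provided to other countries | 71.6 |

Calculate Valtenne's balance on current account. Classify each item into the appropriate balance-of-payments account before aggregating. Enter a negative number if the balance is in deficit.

272.6

Goods: -141.3 + 161.0 = 19.7
Services: 120.9 - 83.1 + 32.8 = 70.6
Primary income: 118.1 + 93.3 = 211.4
Secondary income: -71.6 + 42.5 = -29.1
Current account = 19.7 + 70.6 + 211.4 + (-29.1) = 272.6
(Excluded from the current account — financial account: new loans extended by domestic banks to foreign borrowers 133.4, borrowing by resident firms from foreign banks 294.7, domestic pension funds' purchases of foreign equities 295.2, foreign purchases of equities on the domestic stock exchange 140.4, inward foreign direct investment in the manufacturing sector 136.0; capital account: acquisition of foreign patents and trademarks (non-produced assets) 17.3.)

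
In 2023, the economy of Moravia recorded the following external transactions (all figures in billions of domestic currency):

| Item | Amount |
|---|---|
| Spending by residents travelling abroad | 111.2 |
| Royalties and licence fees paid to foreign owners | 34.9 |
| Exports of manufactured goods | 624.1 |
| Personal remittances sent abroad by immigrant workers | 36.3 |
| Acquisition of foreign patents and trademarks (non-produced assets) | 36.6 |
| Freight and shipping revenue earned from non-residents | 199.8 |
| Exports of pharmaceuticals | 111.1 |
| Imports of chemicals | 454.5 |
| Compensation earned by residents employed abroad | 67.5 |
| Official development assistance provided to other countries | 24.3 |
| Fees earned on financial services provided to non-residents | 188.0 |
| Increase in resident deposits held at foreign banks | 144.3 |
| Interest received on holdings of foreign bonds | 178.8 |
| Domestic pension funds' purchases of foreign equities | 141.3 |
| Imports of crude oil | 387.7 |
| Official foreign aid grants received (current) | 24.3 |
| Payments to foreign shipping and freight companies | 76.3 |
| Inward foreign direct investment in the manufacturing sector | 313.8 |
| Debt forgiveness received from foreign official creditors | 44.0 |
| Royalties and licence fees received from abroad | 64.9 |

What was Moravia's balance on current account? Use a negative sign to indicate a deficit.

Goods: 624.1 - 387.7 - 454.5 + 111.1 = -107.0
Services: -76.3 + 64.9 + 188.0 - 34.9 - 111.2 + 199.8 = 230.3
Primary income: 67.5 + 178.8 = 246.3
Secondary income: -24.3 + 24.3 - 36.3 = -36.3
Current account = (-107.0) + 230.3 + 246.3 + (-36.3) = 333.3
(Excluded from the current account — capital account: acquisition of foreign patents and trademarks (non-produced assets) 36.6, debt forgiveness received from foreign official creditors 44.0; financial account: increase in resident deposits held at foreign banks 144.3, domestic pension funds' purchases of foreign equities 141.3, inward foreign direct investment in the manufacturing sector 313.8.)

333.3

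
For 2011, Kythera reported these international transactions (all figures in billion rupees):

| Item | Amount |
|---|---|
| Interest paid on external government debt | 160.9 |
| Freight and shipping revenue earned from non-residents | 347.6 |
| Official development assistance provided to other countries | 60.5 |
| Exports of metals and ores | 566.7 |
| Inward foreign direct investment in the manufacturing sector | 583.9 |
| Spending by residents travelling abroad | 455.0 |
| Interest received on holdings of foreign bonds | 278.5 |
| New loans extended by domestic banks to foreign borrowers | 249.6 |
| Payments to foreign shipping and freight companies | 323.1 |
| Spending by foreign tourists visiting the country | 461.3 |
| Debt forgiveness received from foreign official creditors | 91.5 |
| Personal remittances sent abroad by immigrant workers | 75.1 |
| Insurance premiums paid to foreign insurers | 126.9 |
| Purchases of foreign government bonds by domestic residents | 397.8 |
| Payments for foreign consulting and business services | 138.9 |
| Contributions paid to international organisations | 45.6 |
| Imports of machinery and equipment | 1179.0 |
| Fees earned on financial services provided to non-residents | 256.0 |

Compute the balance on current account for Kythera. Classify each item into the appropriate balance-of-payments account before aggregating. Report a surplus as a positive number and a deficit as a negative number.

-654.9

Goods: 566.7 - 1179.0 = -612.3
Services: -323.1 + 347.6 + 256.0 + 461.3 - 138.9 - 455.0 - 126.9 = 21.0
Primary income: 278.5 - 160.9 = 117.6
Secondary income: -60.5 - 45.6 - 75.1 = -181.2
Current account = (-612.3) + 21.0 + 117.6 + (-181.2) = -654.9
(Excluded from the current account — financial account: inward foreign direct investment in the manufacturing sector 583.9, new loans extended by domestic banks to foreign borrowers 249.6, purchases of foreign government bonds by domestic residents 397.8; capital account: debt forgiveness received from foreign official creditors 91.5.)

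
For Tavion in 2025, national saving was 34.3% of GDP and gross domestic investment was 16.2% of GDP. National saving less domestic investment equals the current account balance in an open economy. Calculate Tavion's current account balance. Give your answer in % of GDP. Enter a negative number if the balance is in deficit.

18.1

CA = S - I = 34.3 - 16.2 = 18.1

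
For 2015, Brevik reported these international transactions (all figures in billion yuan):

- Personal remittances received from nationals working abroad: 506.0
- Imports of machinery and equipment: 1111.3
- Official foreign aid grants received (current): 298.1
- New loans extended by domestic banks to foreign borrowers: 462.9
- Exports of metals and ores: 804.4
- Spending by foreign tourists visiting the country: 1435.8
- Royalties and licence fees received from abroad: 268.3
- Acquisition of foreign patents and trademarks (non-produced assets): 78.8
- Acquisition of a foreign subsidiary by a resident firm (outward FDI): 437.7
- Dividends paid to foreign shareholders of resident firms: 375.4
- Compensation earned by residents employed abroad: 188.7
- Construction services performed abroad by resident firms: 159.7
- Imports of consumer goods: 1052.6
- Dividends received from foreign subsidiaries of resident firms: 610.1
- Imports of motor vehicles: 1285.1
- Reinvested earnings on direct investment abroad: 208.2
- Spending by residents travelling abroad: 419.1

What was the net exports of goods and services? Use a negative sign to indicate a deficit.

Goods: 804.4 - 1285.1 - 1052.6 - 1111.3 = -2644.6
Services: 159.7 - 419.1 + 1435.8 + 268.3 = 1444.7
Trade balance = -2644.6 + 1444.7 = -1199.9
(Excluded from the trade balance — secondary income: personal remittances received from nationals working abroad 506.0, official foreign aid grants received (current) 298.1; financial account: new loans extended by domestic banks to foreign borrowers 462.9, acquisition of a foreign subsidiary by a resident firm (outward FDI) 437.7; capital account: acquisition of foreign patents and trademarks (non-produced assets) 78.8; primary income: dividends paid to foreign shareholders of resident firms 375.4, compensation earned by residents employed abroad 188.7, dividends received from foreign subsidiaries of resident firms 610.1, reinvested earnings on direct investment abroad 208.2.)

-1199.9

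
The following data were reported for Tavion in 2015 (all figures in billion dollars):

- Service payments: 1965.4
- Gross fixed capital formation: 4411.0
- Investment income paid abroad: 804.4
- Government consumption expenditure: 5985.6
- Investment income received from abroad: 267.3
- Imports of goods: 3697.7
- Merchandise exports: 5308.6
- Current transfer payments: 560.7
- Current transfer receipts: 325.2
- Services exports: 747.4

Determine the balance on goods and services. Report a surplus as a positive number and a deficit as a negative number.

Goods balance = 5308.6 - 3697.7 = 1610.9
Services balance = 747.4 - 1965.4 = -1218.0
Trade balance (goods + services) = 1610.9 + (-1218.0) = 392.9

392.9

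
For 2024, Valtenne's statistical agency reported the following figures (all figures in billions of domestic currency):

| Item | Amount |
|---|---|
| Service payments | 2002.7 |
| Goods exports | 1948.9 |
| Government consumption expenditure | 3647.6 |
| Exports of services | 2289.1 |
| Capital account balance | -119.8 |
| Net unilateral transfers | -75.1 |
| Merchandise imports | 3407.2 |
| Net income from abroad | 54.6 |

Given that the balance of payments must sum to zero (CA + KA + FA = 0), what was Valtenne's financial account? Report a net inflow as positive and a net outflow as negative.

1312.2

Goods balance = 1948.9 - 3407.2 = -1458.3
Services balance = 2289.1 - 2002.7 = 286.4
Trade balance (goods + services) = -1458.3 + 286.4 = -1171.9
Net primary income = 54.6
Net secondary income = -75.1
Current account = -1171.9 + 54.6 + (-75.1) = -1192.4
Financial account = -(-1192.4 + (-119.8)) = 1312.2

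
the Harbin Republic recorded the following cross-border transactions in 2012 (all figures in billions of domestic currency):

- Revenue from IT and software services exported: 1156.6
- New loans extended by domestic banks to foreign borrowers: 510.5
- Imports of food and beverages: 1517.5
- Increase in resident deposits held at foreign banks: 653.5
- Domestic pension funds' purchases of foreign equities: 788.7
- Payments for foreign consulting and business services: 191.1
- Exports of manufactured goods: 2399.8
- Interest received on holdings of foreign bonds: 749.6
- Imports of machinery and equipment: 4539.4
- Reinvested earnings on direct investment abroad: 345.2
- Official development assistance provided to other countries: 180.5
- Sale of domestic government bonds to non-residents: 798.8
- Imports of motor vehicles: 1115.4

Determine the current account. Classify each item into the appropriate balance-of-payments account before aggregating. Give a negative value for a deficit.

Goods: -1115.4 - 4539.4 + 2399.8 - 1517.5 = -4772.5
Services: -191.1 + 1156.6 = 965.5
Primary income: 345.2 + 749.6 = 1094.8
Secondary income: -180.5
Current account = (-4772.5) + 965.5 + 1094.8 + (-180.5) = -2892.7
(Excluded from the current account — financial account: new loans extended by domestic banks to foreign borrowers 510.5, increase in resident deposits held at foreign banks 653.5, domestic pension funds' purchases of foreign equities 788.7, sale of domestic government bonds to non-residents 798.8.)

-2892.7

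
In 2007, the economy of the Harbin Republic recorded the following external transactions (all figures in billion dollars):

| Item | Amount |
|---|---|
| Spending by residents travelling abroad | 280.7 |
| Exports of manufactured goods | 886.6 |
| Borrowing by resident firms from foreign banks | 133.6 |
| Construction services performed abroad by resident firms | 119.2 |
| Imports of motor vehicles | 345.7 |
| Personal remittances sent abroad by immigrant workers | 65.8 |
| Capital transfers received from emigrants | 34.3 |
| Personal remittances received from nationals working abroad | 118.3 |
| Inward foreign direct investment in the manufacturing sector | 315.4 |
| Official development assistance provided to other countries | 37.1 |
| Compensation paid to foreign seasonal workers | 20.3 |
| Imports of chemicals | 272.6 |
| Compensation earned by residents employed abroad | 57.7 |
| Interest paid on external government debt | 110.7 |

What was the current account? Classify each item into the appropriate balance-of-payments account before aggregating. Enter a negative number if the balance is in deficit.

48.9

Goods: 886.6 - 272.6 - 345.7 = 268.3
Services: -280.7 + 119.2 = -161.5
Primary income: -110.7 - 20.3 + 57.7 = -73.3
Secondary income: -37.1 + 118.3 - 65.8 = 15.4
Current account = 268.3 + (-161.5) + (-73.3) + 15.4 = 48.9
(Excluded from the current account — financial account: borrowing by resident firms from foreign banks 133.6, inward foreign direct investment in the manufacturing sector 315.4; capital account: capital transfers received from emigrants 34.3.)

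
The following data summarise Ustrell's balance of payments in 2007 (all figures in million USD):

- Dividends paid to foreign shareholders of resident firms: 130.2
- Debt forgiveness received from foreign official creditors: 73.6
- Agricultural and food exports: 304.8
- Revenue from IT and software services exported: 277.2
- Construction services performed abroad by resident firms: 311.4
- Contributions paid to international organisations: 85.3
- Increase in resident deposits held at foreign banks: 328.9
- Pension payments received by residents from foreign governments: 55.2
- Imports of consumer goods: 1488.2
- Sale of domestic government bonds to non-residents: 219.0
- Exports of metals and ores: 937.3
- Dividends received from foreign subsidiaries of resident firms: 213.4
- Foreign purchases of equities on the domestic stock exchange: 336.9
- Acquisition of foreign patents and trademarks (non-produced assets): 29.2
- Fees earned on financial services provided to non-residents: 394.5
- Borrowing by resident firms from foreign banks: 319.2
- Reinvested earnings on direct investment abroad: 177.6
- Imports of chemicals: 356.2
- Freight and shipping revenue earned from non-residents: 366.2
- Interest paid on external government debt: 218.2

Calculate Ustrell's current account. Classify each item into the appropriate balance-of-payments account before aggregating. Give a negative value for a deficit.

759.5

Goods: 304.8 - 1488.2 - 356.2 + 937.3 = -602.3
Services: 277.2 + 394.5 + 311.4 + 366.2 = 1349.3
Primary income: 177.6 + 213.4 - 218.2 - 130.2 = 42.6
Secondary income: -85.3 + 55.2 = -30.1
Current account = (-602.3) + 1349.3 + 42.6 + (-30.1) = 759.5
(Excluded from the current account — capital account: debt forgiveness received from foreign official creditors 73.6, acquisition of foreign patents and trademarks (non-produced assets) 29.2; financial account: increase in resident deposits held at foreign banks 328.9, sale of domestic government bonds to non-residents 219.0, foreign purchases of equities on the domestic stock exchange 336.9, borrowing by resident firms from foreign banks 319.2.)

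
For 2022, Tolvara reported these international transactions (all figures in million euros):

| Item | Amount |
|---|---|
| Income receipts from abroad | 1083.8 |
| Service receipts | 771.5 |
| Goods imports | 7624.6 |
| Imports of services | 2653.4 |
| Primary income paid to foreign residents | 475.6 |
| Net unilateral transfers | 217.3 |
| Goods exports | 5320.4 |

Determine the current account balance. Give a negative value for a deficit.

Goods balance = 5320.4 - 7624.6 = -2304.2
Services balance = 771.5 - 2653.4 = -1881.9
Trade balance (goods + services) = -2304.2 + (-1881.9) = -4186.1
Net primary income = 1083.8 - 475.6 = 608.2
Net secondary income = 217.3
Current account = -4186.1 + 608.2 + 217.3 = -3360.6

-3360.6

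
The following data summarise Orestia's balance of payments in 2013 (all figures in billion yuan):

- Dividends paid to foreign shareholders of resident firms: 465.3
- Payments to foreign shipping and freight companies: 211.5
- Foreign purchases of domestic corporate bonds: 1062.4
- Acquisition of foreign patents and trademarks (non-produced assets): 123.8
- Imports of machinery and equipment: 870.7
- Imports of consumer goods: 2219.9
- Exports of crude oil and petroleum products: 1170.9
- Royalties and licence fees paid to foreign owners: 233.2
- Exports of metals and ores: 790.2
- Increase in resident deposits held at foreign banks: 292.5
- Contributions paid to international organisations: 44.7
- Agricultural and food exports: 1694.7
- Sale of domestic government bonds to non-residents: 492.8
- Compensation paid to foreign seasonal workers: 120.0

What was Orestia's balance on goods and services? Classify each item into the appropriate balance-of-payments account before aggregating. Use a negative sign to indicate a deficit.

Goods: -870.7 - 2219.9 + 790.2 + 1170.9 + 1694.7 = 565.2
Services: -211.5 - 233.2 = -444.7
Trade balance = 565.2 + (-444.7) = 120.5
(Excluded from the trade balance — primary income: dividends paid to foreign shareholders of resident firms 465.3, compensation paid to foreign seasonal workers 120.0; financial account: foreign purchases of domestic corporate bonds 1062.4, increase in resident deposits held at foreign banks 292.5, sale of domestic government bonds to non-residents 492.8; capital account: acquisition of foreign patents and trademarks (non-produced assets) 123.8; secondary income: contributions paid to international organisations 44.7.)

120.5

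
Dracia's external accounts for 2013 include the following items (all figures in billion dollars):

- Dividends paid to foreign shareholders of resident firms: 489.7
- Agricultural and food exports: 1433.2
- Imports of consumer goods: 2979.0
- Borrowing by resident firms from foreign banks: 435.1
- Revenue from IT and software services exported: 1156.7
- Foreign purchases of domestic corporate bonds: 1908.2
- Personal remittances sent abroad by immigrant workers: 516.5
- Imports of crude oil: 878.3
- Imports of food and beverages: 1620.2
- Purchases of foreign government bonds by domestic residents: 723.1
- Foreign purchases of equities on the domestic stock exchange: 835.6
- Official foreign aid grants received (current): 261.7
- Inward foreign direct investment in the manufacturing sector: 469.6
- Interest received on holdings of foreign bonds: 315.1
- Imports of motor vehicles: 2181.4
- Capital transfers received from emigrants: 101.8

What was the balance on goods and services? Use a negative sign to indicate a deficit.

-5069.0

Goods: -2979.0 - 2181.4 - 878.3 + 1433.2 - 1620.2 = -6225.7
Services: 1156.7
Trade balance = -6225.7 + 1156.7 = -5069.0
(Excluded from the trade balance — primary income: dividends paid to foreign shareholders of resident firms 489.7, interest received on holdings of foreign bonds 315.1; financial account: borrowing by resident firms from foreign banks 435.1, foreign purchases of domestic corporate bonds 1908.2, purchases of foreign government bonds by domestic residents 723.1, foreign purchases of equities on the domestic stock exchange 835.6, inward foreign direct investment in the manufacturing sector 469.6; secondary income: personal remittances sent abroad by immigrant workers 516.5, official foreign aid grants received (current) 261.7; capital account: capital transfers received from emigrants 101.8.)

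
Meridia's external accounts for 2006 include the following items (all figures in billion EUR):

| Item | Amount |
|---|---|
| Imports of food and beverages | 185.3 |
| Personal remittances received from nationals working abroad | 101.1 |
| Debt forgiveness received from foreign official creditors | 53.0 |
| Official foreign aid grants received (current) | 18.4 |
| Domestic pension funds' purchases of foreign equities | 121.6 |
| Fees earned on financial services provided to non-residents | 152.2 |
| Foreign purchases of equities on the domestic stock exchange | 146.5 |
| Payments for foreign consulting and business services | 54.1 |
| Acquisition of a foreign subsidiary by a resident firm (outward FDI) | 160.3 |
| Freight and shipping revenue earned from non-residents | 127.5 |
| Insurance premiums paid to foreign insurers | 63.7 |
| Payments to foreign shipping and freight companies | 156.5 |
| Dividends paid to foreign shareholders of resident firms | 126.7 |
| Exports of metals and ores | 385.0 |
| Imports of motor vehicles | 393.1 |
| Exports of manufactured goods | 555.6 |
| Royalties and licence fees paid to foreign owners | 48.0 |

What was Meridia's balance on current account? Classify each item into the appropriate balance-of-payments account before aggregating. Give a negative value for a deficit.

312.4

Goods: -393.1 - 185.3 + 555.6 + 385.0 = 362.2
Services: 127.5 - 63.7 - 156.5 + 152.2 - 54.1 - 48.0 = -42.6
Primary income: -126.7
Secondary income: 101.1 + 18.4 = 119.5
Current account = 362.2 + (-42.6) + (-126.7) + 119.5 = 312.4
(Excluded from the current account — capital account: debt forgiveness received from foreign official creditors 53.0; financial account: domestic pension funds' purchases of foreign equities 121.6, foreign purchases of equities on the domestic stock exchange 146.5, acquisition of a foreign subsidiary by a resident firm (outward FDI) 160.3.)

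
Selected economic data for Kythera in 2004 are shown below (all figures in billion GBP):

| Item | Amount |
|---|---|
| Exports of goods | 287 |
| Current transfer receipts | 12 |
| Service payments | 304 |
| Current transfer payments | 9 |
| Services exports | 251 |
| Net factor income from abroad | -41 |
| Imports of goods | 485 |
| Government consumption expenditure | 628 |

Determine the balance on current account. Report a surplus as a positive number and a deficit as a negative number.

-289

Goods balance = 287 - 485 = -198
Services balance = 251 - 304 = -53
Trade balance (goods + services) = -198 + (-53) = -251
Net primary income = -41
Net secondary income = 12 - 9 = 3
Current account = -251 + (-41) + 3 = -289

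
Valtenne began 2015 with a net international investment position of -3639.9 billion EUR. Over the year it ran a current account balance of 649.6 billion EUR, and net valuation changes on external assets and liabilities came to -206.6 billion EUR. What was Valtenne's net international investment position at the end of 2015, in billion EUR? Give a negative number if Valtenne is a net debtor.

Change in NIIP = current account + net valuation change = 649.6 + (-206.6) = 443.0
End-of-year NIIP = -3639.9 + 443.0 = -3196.9

-3196.9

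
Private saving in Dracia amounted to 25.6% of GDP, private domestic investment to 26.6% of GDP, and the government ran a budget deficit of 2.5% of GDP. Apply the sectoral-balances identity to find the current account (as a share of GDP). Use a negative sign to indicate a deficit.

-3.5

By the sectoral-balances identity, CA = (S_private - I) + (T - G).
Private balance = 25.6 - 26.6 = -1.0
Government balance (T - G) = -2.5
CA = -1.0 + (-2.5) = -3.5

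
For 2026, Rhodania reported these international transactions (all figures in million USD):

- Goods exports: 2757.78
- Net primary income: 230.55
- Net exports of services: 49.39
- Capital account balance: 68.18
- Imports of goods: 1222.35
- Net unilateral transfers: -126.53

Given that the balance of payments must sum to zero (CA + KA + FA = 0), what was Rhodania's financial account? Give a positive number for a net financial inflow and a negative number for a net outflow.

-1757.02

Goods balance = 2757.78 - 1222.35 = 1535.43
Services balance = 49.39
Trade balance (goods + services) = 1535.43 + 49.39 = 1584.82
Net primary income = 230.55
Net secondary income = -126.53
Current account = 1584.82 + 230.55 + (-126.53) = 1688.84
Financial account = -(1688.84 + 68.18) = -1757.02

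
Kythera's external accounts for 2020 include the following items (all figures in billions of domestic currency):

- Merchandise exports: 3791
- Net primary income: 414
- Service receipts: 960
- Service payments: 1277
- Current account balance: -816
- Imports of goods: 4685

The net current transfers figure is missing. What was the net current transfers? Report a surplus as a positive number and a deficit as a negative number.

Current account = goods balance + services balance + net primary income + net secondary income
Sum of the known components = -797
Net current transfers = CA - (known components) = -816 - (-797) = -19

-19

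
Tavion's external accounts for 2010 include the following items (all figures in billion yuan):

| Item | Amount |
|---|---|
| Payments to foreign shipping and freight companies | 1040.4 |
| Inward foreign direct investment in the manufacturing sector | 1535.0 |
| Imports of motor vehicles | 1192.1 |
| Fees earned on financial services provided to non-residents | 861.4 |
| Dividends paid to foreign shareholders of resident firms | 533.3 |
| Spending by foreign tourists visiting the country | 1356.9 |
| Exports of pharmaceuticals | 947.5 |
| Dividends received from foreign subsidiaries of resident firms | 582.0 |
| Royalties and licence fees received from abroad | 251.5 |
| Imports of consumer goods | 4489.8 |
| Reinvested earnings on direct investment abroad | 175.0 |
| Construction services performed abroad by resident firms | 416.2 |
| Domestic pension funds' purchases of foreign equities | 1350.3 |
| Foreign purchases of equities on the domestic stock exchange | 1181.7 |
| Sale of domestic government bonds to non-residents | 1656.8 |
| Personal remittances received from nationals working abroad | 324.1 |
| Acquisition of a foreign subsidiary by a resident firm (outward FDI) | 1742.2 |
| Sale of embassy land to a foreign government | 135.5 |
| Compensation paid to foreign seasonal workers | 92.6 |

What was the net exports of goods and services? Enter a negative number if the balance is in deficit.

Goods: 947.5 - 4489.8 - 1192.1 = -4734.4
Services: -1040.4 + 861.4 + 1356.9 + 251.5 + 416.2 = 1845.6
Trade balance = -4734.4 + 1845.6 = -2888.8
(Excluded from the trade balance — financial account: inward foreign direct investment in the manufacturing sector 1535.0, domestic pension funds' purchases of foreign equities 1350.3, foreign purchases of equities on the domestic stock exchange 1181.7, sale of domestic government bonds to non-residents 1656.8, acquisition of a foreign subsidiary by a resident firm (outward FDI) 1742.2; primary income: dividends paid to foreign shareholders of resident firms 533.3, dividends received from foreign subsidiaries of resident firms 582.0, reinvested earnings on direct investment abroad 175.0, compensation paid to foreign seasonal workers 92.6; secondary income: personal remittances received from nationals working abroad 324.1; capital account: sale of embassy land to a foreign government 135.5.)

-2888.8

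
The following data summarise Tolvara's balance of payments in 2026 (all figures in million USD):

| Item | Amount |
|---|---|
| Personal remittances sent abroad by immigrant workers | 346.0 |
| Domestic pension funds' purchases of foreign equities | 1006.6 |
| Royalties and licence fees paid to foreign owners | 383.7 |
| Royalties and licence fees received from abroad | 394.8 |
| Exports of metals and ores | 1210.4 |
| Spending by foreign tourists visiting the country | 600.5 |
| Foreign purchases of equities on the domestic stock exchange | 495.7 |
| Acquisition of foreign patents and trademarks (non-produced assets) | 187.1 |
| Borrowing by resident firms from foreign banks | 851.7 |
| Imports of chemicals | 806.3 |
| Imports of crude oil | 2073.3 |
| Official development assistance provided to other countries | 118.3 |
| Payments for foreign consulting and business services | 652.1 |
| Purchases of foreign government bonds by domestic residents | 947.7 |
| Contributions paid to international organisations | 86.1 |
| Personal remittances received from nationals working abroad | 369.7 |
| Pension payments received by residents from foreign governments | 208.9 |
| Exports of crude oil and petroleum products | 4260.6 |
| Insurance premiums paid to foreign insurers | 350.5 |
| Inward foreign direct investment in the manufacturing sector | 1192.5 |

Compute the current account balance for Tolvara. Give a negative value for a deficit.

Goods: -806.3 + 1210.4 - 2073.3 + 4260.6 = 2591.4
Services: -383.7 + 600.5 - 652.1 - 350.5 + 394.8 = -391.0
Secondary income: 208.9 - 86.1 - 346.0 + 369.7 - 118.3 = 28.2
Current account = 2591.4 + (-391.0) + 28.2 = 2228.6
(Excluded from the current account — financial account: domestic pension funds' purchases of foreign equities 1006.6, foreign purchases of equities on the domestic stock exchange 495.7, borrowing by resident firms from foreign banks 851.7, purchases of foreign government bonds by domestic residents 947.7, inward foreign direct investment in the manufacturing sector 1192.5; capital account: acquisition of foreign patents and trademarks (non-produced assets) 187.1.)

2228.6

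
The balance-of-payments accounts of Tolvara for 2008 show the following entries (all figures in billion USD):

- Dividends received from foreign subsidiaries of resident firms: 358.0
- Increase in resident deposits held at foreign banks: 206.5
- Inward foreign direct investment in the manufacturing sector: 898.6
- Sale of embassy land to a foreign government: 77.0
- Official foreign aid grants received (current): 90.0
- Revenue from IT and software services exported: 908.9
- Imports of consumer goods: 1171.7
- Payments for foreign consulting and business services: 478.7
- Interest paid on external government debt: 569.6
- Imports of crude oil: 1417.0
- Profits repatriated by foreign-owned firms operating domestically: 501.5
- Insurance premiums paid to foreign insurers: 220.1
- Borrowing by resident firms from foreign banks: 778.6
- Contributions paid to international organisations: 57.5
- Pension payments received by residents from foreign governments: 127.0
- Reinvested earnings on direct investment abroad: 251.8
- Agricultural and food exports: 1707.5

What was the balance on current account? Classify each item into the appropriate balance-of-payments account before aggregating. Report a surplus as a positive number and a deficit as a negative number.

Goods: -1171.7 + 1707.5 - 1417.0 = -881.2
Services: -478.7 - 220.1 + 908.9 = 210.1
Primary income: 358.0 + 251.8 - 569.6 - 501.5 = -461.3
Secondary income: 127.0 + 90.0 - 57.5 = 159.5
Current account = (-881.2) + 210.1 + (-461.3) + 159.5 = -972.9
(Excluded from the current account — financial account: increase in resident deposits held at foreign banks 206.5, inward foreign direct investment in the manufacturing sector 898.6, borrowing by resident firms from foreign banks 778.6; capital account: sale of embassy land to a foreign government 77.0.)

-972.9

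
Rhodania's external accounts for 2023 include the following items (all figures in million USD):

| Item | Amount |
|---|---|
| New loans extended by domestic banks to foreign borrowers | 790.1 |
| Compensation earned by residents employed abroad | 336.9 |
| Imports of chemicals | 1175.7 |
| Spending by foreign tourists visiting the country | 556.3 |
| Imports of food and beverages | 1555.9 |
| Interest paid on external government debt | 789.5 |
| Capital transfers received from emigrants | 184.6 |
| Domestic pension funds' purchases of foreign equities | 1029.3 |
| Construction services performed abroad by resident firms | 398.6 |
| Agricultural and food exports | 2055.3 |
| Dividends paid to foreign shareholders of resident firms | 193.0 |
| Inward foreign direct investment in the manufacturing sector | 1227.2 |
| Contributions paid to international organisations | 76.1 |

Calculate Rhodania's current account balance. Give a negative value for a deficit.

-443.1

Goods: -1175.7 + 2055.3 - 1555.9 = -676.3
Services: 398.6 + 556.3 = 954.9
Primary income: -789.5 + 336.9 - 193.0 = -645.6
Secondary income: -76.1
Current account = (-676.3) + 954.9 + (-645.6) + (-76.1) = -443.1
(Excluded from the current account — financial account: new loans extended by domestic banks to foreign borrowers 790.1, domestic pension funds' purchases of foreign equities 1029.3, inward foreign direct investment in the manufacturing sector 1227.2; capital account: capital transfers received from emigrants 184.6.)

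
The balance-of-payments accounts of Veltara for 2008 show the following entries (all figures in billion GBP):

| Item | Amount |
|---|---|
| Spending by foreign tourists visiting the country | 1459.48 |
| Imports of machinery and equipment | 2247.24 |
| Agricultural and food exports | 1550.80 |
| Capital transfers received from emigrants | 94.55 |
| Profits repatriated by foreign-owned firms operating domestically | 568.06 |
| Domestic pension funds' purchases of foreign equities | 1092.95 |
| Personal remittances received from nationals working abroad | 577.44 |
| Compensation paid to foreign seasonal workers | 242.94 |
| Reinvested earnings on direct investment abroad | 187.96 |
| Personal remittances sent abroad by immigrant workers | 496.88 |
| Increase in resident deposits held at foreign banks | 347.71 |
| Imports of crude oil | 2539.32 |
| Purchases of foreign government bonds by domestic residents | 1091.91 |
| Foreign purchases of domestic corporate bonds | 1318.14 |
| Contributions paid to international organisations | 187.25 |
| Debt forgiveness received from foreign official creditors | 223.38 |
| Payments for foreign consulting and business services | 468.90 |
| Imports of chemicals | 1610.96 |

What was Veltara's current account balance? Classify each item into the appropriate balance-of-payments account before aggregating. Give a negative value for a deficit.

Goods: -1610.96 - 2247.24 + 1550.80 - 2539.32 = -4846.72
Services: 1459.48 - 468.90 = 990.58
Primary income: -568.06 + 187.96 - 242.94 = -623.04
Secondary income: -187.25 - 496.88 + 577.44 = -106.69
Current account = (-4846.72) + 990.58 + (-623.04) + (-106.69) = -4585.87
(Excluded from the current account — capital account: capital transfers received from emigrants 94.55, debt forgiveness received from foreign official creditors 223.38; financial account: domestic pension funds' purchases of foreign equities 1092.95, increase in resident deposits held at foreign banks 347.71, purchases of foreign government bonds by domestic residents 1091.91, foreign purchases of domestic corporate bonds 1318.14.)

-4585.87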